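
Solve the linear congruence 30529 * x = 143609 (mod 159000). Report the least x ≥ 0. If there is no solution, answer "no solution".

138521

First find gcd(30529, 159000):
159000 = 5·30529 + 6355
30529 = 4·6355 + 5109
6355 = 1·5109 + 1246
5109 = 4·1246 + 125
1246 = 9·125 + 121
125 = 1·121 + 4
121 = 30·4 + 1
4 = 4·1 + 0
gcd = 1, so a unique solution mod 159000 exists.
Back-substitute for the Bézout coefficients:
1 = 121 − 30·4
1 = −30·125 + 31·121
1 = 31·1246 − 309·125
1 = −309·5109 + 1267·1246
1 = 1267·6355 − 1576·5109
1 = −1576·30529 + 7571·6355
1 = 7571·159000 − 39431·30529
So 30529·(-39431) ≡ 1 (mod 159000), giving 30529⁻¹ ≡ 119569.
x ≡ 30529⁻¹·143609 ≡ 119569·143609 ≡ 138521 (mod 159000).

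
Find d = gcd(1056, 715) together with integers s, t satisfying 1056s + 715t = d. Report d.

11

Euclidean algorithm:
1056 = 1·715 + 341
715 = 2·341 + 33
341 = 10·33 + 11
33 = 3·11 + 0
gcd(1056, 715) = 11.
Express as a combination:
11 = 341 − 10·33
11 = −10·715 + 21·341
11 = 21·1056 − 31·715
So 11 = (21)·1056 + (-31)·715.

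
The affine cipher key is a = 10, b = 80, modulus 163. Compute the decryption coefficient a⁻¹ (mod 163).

49

Run Euclid on (163, 10):
163 = 16*10 + 3
10 = 3*3 + 1
3 = 3*1 + 0
The gcd is 1. Working backward:
1 = 10 − 3·3
1 = −3·163 + 49·10
So 10·49 ≡ 1 (mod 163).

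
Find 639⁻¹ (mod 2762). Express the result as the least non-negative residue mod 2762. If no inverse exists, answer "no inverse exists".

2105

Extended Euclidean algorithm:
2762 = 4·639 + 206
639 = 3·206 + 21
206 = 9·21 + 17
21 = 1·17 + 4
17 = 4·4 + 1
4 = 4·1 + 0
gcd = 1, so the inverse exists. Back-substitute:
1 = 17 − 4·4
1 = −4·21 + 5·17
1 = 5·206 − 49·21
1 = −49·639 + 152·206
1 = 152·2762 − 657·639
So 639·(-657) ≡ 1 (mod 2762), and -657 ≡ 2105 (mod 2762).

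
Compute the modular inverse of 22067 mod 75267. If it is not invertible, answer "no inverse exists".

42731

Run Euclid on (75267, 22067):
75267 = 3×22067 + 9066
22067 = 2×9066 + 3935
9066 = 2×3935 + 1196
3935 = 3×1196 + 347
1196 = 3×347 + 155
347 = 2×155 + 37
155 = 4×37 + 7
37 = 5×7 + 2
7 = 3×2 + 1
2 = 2×1 + 0
Since gcd(22067, 75267) = 1, back-substitute to write 1 as a combination:
1 = 7 − 3·2
1 = −3·37 + 16·7
1 = 16·155 − 67·37
1 = −67·347 + 150·155
1 = 150·1196 − 517·347
1 = −517·3935 + 1701·1196
1 = 1701·9066 − 3919·3935
1 = −3919·22067 + 9539·9066
1 = 9539·75267 − 32536·22067
Thus 22067·(-32536) ≡ 1 (mod 75267); reducing, -32536 mod 75267 = 42731.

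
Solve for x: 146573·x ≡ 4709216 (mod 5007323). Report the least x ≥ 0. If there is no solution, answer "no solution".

505127

First find gcd(146573, 5007323):
5007323 = 34*146573 + 23841
146573 = 6*23841 + 3527
23841 = 6*3527 + 2679
3527 = 1*2679 + 848
2679 = 3*848 + 135
848 = 6*135 + 38
135 = 3*38 + 21
38 = 1*21 + 17
21 = 1*17 + 4
17 = 4*4 + 1
4 = 4*1 + 0
gcd = 1, so a unique solution mod 5007323 exists.
Back-substitute for the Bézout coefficients:
1 = 17 − 4·4
1 = −4·21 + 5·17
1 = 5·38 − 9·21
1 = −9·135 + 32·38
1 = 32·848 − 201·135
1 = −201·2679 + 635·848
1 = 635·3527 − 836·2679
1 = −836·23841 + 5651·3527
1 = 5651·146573 − 34742·23841
1 = −34742·5007323 + 1186879·146573
So 146573·(1186879) ≡ 1 (mod 5007323), giving 146573⁻¹ ≡ 1186879.
x ≡ 146573⁻¹·4709216 ≡ 1186879·4709216 ≡ 505127 (mod 5007323).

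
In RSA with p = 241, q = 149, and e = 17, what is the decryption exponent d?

φ(n) = (p−1)(q−1) = 240·148 = 35520.
Need d with 17·d ≡ 1 (mod 35520). Apply the extended Euclidean algorithm:
35520 = 2089×17 + 7
17 = 2×7 + 3
7 = 2×3 + 1
3 = 3×1 + 0
Back-substitute:
1 = 7 − 2·3
1 = −2·17 + 5·7
1 = 5·35520 − 10447·17
So 17·(-10447) ≡ 1 (mod 35520), hence d ≡ -10447 ≡ 25073 (mod 35520).

25073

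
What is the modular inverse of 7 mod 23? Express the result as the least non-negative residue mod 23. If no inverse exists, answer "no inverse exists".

gcd(23, 7) by repeated division:
23 = 3×7 + 2
7 = 3×2 + 1
2 = 2×1 + 0
Since gcd(7, 23) = 1, back-substitute to write 1 as a combination:
1 = 7 − 3·2
1 = −3·23 + 10·7
So 7·10 ≡ 1 (mod 23).

10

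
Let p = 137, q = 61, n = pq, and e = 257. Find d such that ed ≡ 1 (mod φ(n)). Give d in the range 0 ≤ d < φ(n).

8033

φ(n) = (p−1)(q−1) = 136·60 = 8160.
Need d with 257·d ≡ 1 (mod 8160). Apply the extended Euclidean algorithm:
8160 = 31*257 + 193
257 = 1*193 + 64
193 = 3*64 + 1
64 = 64*1 + 0
Back-substitute:
1 = 193 − 3·64
1 = −3·257 + 4·193
1 = 4·8160 − 127·257
So 257·(-127) ≡ 1 (mod 8160), hence d ≡ -127 ≡ 8033 (mod 8160).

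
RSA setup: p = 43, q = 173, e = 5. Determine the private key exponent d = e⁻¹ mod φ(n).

φ(n) = (p−1)(q−1) = 42·172 = 7224.
Need d with 5·d ≡ 1 (mod 7224). Apply the extended Euclidean algorithm:
7224 = 1444×5 + 4
5 = 1×4 + 1
4 = 4×1 + 0
Back-substitute:
1 = 5 − 4
1 = −7224 + 1445·5
So 5·1445 ≡ 1 (mod 7224), hence d = 1445.

1445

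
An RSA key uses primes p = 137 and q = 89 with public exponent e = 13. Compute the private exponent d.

7365

φ(n) = (p−1)(q−1) = 136·88 = 11968.
Need d with 13·d ≡ 1 (mod 11968). Apply the extended Euclidean algorithm:
11968 = 920·13 + 8
13 = 1·8 + 5
8 = 1·5 + 3
5 = 1·3 + 2
3 = 1·2 + 1
2 = 2·1 + 0
Back-substitute:
1 = 3 − 2
1 = −5 + 2·3
1 = 2·8 − 3·5
1 = −3·13 + 5·8
1 = 5·11968 − 4603·13
So 13·(-4603) ≡ 1 (mod 11968), hence d ≡ -4603 ≡ 7365 (mod 11968).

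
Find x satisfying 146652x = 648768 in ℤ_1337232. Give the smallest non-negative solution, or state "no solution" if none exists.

First find gcd(146652, 1337232):
1337232 = 9×146652 + 17364
146652 = 8×17364 + 7740
17364 = 2×7740 + 1884
7740 = 4×1884 + 204
1884 = 9×204 + 48
204 = 4×48 + 12
48 = 4×12 + 0
gcd = 12 and 12 | 648768, so solutions exist. Divide through by 12: 12221x ≡ 54064 (mod 111436).
Now find 12221⁻¹ mod 111436:
111436 = 9×12221 + 1447
12221 = 8×1447 + 645
1447 = 2×645 + 157
645 = 4×157 + 17
157 = 9×17 + 4
17 = 4×4 + 1
4 = 4×1 + 0
Back-substitute:
1 = 17 − 4·4
1 = −4·157 + 37·17
1 = 37·645 − 152·157
1 = −152·1447 + 341·645
1 = 341·12221 − 2880·1447
1 = −2880·111436 + 26261·12221
So 12221⁻¹ ≡ 26261 (mod 111436).
Then x ≡ 26261·54064 ≡ 80064 (mod 111436); the smallest non-negative solution is x = 80064.

80064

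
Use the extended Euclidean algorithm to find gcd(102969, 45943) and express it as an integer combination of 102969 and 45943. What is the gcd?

1

Euclidean algorithm:
102969 = 2×45943 + 11083
45943 = 4×11083 + 1611
11083 = 6×1611 + 1417
1611 = 1×1417 + 194
1417 = 7×194 + 59
194 = 3×59 + 17
59 = 3×17 + 8
17 = 2×8 + 1
8 = 8×1 + 0
gcd(102969, 45943) = 1.
Back-substituting:
1 = 17 − 2·8
1 = −2·59 + 7·17
1 = 7·194 − 23·59
1 = −23·1417 + 168·194
1 = 168·1611 − 191·1417
1 = −191·11083 + 1314·1611
1 = 1314·45943 − 5447·11083
1 = −5447·102969 + 12208·45943
So 1 = (-5447)·102969 + (12208)·45943.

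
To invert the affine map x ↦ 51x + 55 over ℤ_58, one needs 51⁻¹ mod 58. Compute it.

Extended Euclidean algorithm:
58 = 1×51 + 7
51 = 7×7 + 2
7 = 3×2 + 1
2 = 2×1 + 0
gcd = 1, so the inverse exists. Back-substitute:
1 = 7 − 3·2
1 = −3·51 + 22·7
1 = 22·58 − 25·51
Thus 51·(-25) ≡ 1 (mod 58); reducing, -25 mod 58 = 33.

33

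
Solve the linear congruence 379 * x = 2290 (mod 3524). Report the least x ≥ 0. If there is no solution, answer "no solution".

First find gcd(379, 3524):
3524 = 9·379 + 113
379 = 3·113 + 40
113 = 2·40 + 33
40 = 1·33 + 7
33 = 4·7 + 5
7 = 1·5 + 2
5 = 2·2 + 1
2 = 2·1 + 0
gcd = 1, so a unique solution mod 3524 exists.
Back-substitute for the Bézout coefficients:
1 = 5 − 2·2
1 = −2·7 + 3·5
1 = 3·33 − 14·7
1 = −14·40 + 17·33
1 = 17·113 − 48·40
1 = −48·379 + 161·113
1 = 161·3524 − 1497·379
So 379·(-1497) ≡ 1 (mod 3524), giving 379⁻¹ ≡ 2027.
x ≡ 379⁻¹·2290 ≡ 2027·2290 ≡ 722 (mod 3524).

722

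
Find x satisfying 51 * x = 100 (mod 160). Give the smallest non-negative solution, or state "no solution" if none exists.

140

First find gcd(51, 160):
160 = 3×51 + 7
51 = 7×7 + 2
7 = 3×2 + 1
2 = 2×1 + 0
gcd = 1, so a unique solution mod 160 exists.
Back-substitute for the Bézout coefficients:
1 = 7 − 3·2
1 = −3·51 + 22·7
1 = 22·160 − 69·51
So 51·(-69) ≡ 1 (mod 160), giving 51⁻¹ ≡ 91.
x ≡ 51⁻¹·100 ≡ 91·100 ≡ 140 (mod 160).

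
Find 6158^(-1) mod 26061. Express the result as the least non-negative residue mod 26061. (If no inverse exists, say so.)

gcd(26061, 6158) by repeated division:
26061 = 4×6158 + 1429
6158 = 4×1429 + 442
1429 = 3×442 + 103
442 = 4×103 + 30
103 = 3×30 + 13
30 = 2×13 + 4
13 = 3×4 + 1
4 = 4×1 + 0
gcd = 1, so the inverse exists. Back-substitute:
1 = 13 − 3·4
1 = −3·30 + 7·13
1 = 7·103 − 24·30
1 = −24·442 + 103·103
1 = 103·1429 − 333·442
1 = −333·6158 + 1435·1429
1 = 1435·26061 − 6073·6158
Thus 6158·(-6073) ≡ 1 (mod 26061); reducing, -6073 mod 26061 = 19988.

19988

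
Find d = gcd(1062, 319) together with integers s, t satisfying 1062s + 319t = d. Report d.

1

Apply Euclid's algorithm to 1062 and 319:
1062 = 3*319 + 105
319 = 3*105 + 4
105 = 26*4 + 1
4 = 4*1 + 0
gcd(1062, 319) = 1.
Working backward:
1 = 105 − 26·4
1 = −26·319 + 79·105
1 = 79·1062 − 263·319
So 1 = (79)·1062 + (-263)·319.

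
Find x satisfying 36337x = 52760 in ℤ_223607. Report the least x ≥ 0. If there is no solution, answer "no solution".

First find gcd(36337, 223607):
223607 = 6*36337 + 5585
36337 = 6*5585 + 2827
5585 = 1*2827 + 2758
2827 = 1*2758 + 69
2758 = 39*69 + 67
69 = 1*67 + 2
67 = 33*2 + 1
2 = 2*1 + 0
gcd = 1, so a unique solution mod 223607 exists.
Back-substitute for the Bézout coefficients:
1 = 67 − 33·2
1 = −33·69 + 34·67
1 = 34·2758 − 1359·69
1 = −1359·2827 + 1393·2758
1 = 1393·5585 − 2752·2827
1 = −2752·36337 + 17905·5585
1 = 17905·223607 − 110182·36337
So 36337·(-110182) ≡ 1 (mod 223607), giving 36337⁻¹ ≡ 113425.
x ≡ 36337⁻¹·52760 ≡ 113425·52760 ≡ 132466 (mod 223607).

132466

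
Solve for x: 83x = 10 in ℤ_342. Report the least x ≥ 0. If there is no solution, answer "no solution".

First find gcd(83, 342):
342 = 4·83 + 10
83 = 8·10 + 3
10 = 3·3 + 1
3 = 3·1 + 0
gcd = 1, so a unique solution mod 342 exists.
Back-substitute for the Bézout coefficients:
1 = 10 − 3·3
1 = −3·83 + 25·10
1 = 25·342 − 103·83
So 83·(-103) ≡ 1 (mod 342), giving 83⁻¹ ≡ 239.
x ≡ 83⁻¹·10 ≡ 239·10 ≡ 338 (mod 342).

338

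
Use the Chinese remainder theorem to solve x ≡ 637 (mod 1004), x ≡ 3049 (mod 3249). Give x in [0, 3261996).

795805

Write x = 637 + 1004·k. Then 1004·k ≡ 3049 − 637 ≡ 2412 (mod 3249).
Need 1004⁻¹ mod 3249. Extended Euclid on (3249, 1004):
3249 = 3×1004 + 237
1004 = 4×237 + 56
237 = 4×56 + 13
56 = 4×13 + 4
13 = 3×4 + 1
4 = 4×1 + 0
Back-substitute:
1 = 13 − 3·4
1 = −3·56 + 13·13
1 = 13·237 − 55·56
1 = −55·1004 + 233·237
1 = 233·3249 − 754·1004
1004⁻¹ ≡ 2495 (mod 3249), so k ≡ 2495·2412 ≡ 792 (mod 3249).
x = 637 + 1004·792 = 795805.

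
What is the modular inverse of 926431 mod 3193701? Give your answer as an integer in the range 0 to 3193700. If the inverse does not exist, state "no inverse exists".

2834563

gcd(3193701, 926431) by repeated division:
3193701 = 3×926431 + 414408
926431 = 2×414408 + 97615
414408 = 4×97615 + 23948
97615 = 4×23948 + 1823
23948 = 13×1823 + 249
1823 = 7×249 + 80
249 = 3×80 + 9
80 = 8×9 + 8
9 = 1×8 + 1
8 = 8×1 + 0
Since gcd(926431, 3193701) = 1, back-substitute to write 1 as a combination:
1 = 9 − 8
1 = −80 + 9·9
1 = 9·249 − 28·80
1 = −28·1823 + 205·249
1 = 205·23948 − 2693·1823
1 = −2693·97615 + 10977·23948
1 = 10977·414408 − 46601·97615
1 = −46601·926431 + 104179·414408
1 = 104179·3193701 − 359138·926431
So 926431·(-359138) ≡ 1 (mod 3193701), and -359138 ≡ 2834563 (mod 3193701).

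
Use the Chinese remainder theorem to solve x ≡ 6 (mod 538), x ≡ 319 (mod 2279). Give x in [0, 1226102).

Write x = 6 + 538·k. Then 538·k ≡ 319 − 6 ≡ 313 (mod 2279).
Need 538⁻¹ mod 2279. Extended Euclid on (2279, 538):
2279 = 4×538 + 127
538 = 4×127 + 30
127 = 4×30 + 7
30 = 4×7 + 2
7 = 3×2 + 1
2 = 2×1 + 0
Back-substitute:
1 = 7 − 3·2
1 = −3·30 + 13·7
1 = 13·127 − 55·30
1 = −55·538 + 233·127
1 = 233·2279 − 987·538
538⁻¹ ≡ 1292 (mod 2279), so k ≡ 1292·313 ≡ 1013 (mod 2279).
x = 6 + 538·1013 = 545000.

545000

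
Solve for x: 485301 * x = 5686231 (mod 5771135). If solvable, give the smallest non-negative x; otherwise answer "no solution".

First find gcd(485301, 5771135):
5771135 = 11×485301 + 432824
485301 = 1×432824 + 52477
432824 = 8×52477 + 13008
52477 = 4×13008 + 445
13008 = 29×445 + 103
445 = 4×103 + 33
103 = 3×33 + 4
33 = 8×4 + 1
4 = 4×1 + 0
gcd = 1, so a unique solution mod 5771135 exists.
Back-substitute for the Bézout coefficients:
1 = 33 − 8·4
1 = −8·103 + 25·33
1 = 25·445 − 108·103
1 = −108·13008 + 3157·445
1 = 3157·52477 − 12736·13008
1 = −12736·432824 + 105045·52477
1 = 105045·485301 − 117781·432824
1 = −117781·5771135 + 1400636·485301
So 485301·(1400636) ≡ 1 (mod 5771135), giving 485301⁻¹ ≡ 1400636.
x ≡ 485301⁻¹·5686231 ≡ 1400636·5686231 ≡ 408866 (mod 5771135).

408866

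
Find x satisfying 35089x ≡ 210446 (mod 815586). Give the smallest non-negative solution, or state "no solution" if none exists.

First find gcd(35089, 815586):
815586 = 23*35089 + 8539
35089 = 4*8539 + 933
8539 = 9*933 + 142
933 = 6*142 + 81
142 = 1*81 + 61
81 = 1*61 + 20
61 = 3*20 + 1
20 = 20*1 + 0
gcd = 1, so a unique solution mod 815586 exists.
Back-substitute for the Bézout coefficients:
1 = 61 − 3·20
1 = −3·81 + 4·61
1 = 4·142 − 7·81
1 = −7·933 + 46·142
1 = 46·8539 − 421·933
1 = −421·35089 + 1730·8539
1 = 1730·815586 − 40211·35089
So 35089·(-40211) ≡ 1 (mod 815586), giving 35089⁻¹ ≡ 775375.
x ≡ 35089⁻¹·210446 ≡ 775375·210446 ≡ 276230 (mod 815586).

276230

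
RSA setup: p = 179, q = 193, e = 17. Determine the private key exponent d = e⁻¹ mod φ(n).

28145

φ(n) = (p−1)(q−1) = 178·192 = 34176.
Need d with 17·d ≡ 1 (mod 34176). Apply the extended Euclidean algorithm:
34176 = 2010·17 + 6
17 = 2·6 + 5
6 = 1·5 + 1
5 = 5·1 + 0
Back-substitute:
1 = 6 − 5
1 = −17 + 3·6
1 = 3·34176 − 6031·17
So 17·(-6031) ≡ 1 (mod 34176), hence d ≡ -6031 ≡ 28145 (mod 34176).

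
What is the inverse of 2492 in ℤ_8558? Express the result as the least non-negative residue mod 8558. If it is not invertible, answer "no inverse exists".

no inverse exists

Compute gcd(2492, 8558):
8558 = 3*2492 + 1082
2492 = 2*1082 + 328
1082 = 3*328 + 98
328 = 3*98 + 34
98 = 2*34 + 30
34 = 1*30 + 4
30 = 7*4 + 2
4 = 2*2 + 0
The gcd is 2, not 1, hence no inverse exists.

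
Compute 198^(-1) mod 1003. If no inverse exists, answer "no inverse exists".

Run Euclid on (1003, 198):
1003 = 5×198 + 13
198 = 15×13 + 3
13 = 4×3 + 1
3 = 3×1 + 0
The gcd is 1. Working backward:
1 = 13 − 4·3
1 = −4·198 + 61·13
1 = 61·1003 − 309·198
Hence 198⁻¹ ≡ -309 ≡ 694 (mod 1003).

694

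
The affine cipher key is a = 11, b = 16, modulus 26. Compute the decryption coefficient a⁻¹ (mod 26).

19

gcd(26, 11) by repeated division:
26 = 2*11 + 4
11 = 2*4 + 3
4 = 1*3 + 1
3 = 3*1 + 0
The gcd is 1. Working backward:
1 = 4 − 3
1 = −11 + 3·4
1 = 3·26 − 7·11
Thus 11·(-7) ≡ 1 (mod 26); reducing, -7 mod 26 = 19.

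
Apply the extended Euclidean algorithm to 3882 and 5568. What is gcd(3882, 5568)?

6

Repeated division:
5568 = 1·3882 + 1686
3882 = 2·1686 + 510
1686 = 3·510 + 156
510 = 3·156 + 42
156 = 3·42 + 30
42 = 1·30 + 12
30 = 2·12 + 6
12 = 2·6 + 0
gcd(3882, 5568) = 6.
Express as a combination:
6 = 30 − 2·12
6 = −2·42 + 3·30
6 = 3·156 − 11·42
6 = −11·510 + 36·156
6 = 36·1686 − 119·510
6 = −119·3882 + 274·1686
6 = 274·5568 − 393·3882
So 6 = (274)·5568 + (-393)·3882.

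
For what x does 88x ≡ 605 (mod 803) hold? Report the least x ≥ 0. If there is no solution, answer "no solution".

16

First find gcd(88, 803):
803 = 9·88 + 11
88 = 8·11 + 0
gcd = 11 and 11 | 605, so solutions exist. Divide through by 11: 8x ≡ 55 (mod 73).
Now find 8⁻¹ mod 73:
73 = 9×8 + 1
8 = 8×1 + 0
Back-substitute:
1 = 73 − 9·8
So 8·(-9) ≡ 1 (mod 73), i.e. 8⁻¹ ≡ 64.
Then x ≡ 64·55 ≡ 16 (mod 73); the smallest non-negative solution is x = 16.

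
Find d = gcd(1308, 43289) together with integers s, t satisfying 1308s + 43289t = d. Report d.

Euclidean algorithm:
43289 = 33*1308 + 125
1308 = 10*125 + 58
125 = 2*58 + 9
58 = 6*9 + 4
9 = 2*4 + 1
4 = 4*1 + 0
gcd(1308, 43289) = 1.
Working backward:
1 = 9 − 2·4
1 = −2·58 + 13·9
1 = 13·125 − 28·58
1 = −28·1308 + 293·125
1 = 293·43289 − 9697·1308
So 1 = (293)·43289 + (-9697)·1308.

1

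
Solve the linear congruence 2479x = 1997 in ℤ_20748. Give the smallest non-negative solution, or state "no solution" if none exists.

3131

First find gcd(2479, 20748):
20748 = 8*2479 + 916
2479 = 2*916 + 647
916 = 1*647 + 269
647 = 2*269 + 109
269 = 2*109 + 51
109 = 2*51 + 7
51 = 7*7 + 2
7 = 3*2 + 1
2 = 2*1 + 0
gcd = 1, so a unique solution mod 20748 exists.
Back-substitute for the Bézout coefficients:
1 = 7 − 3·2
1 = −3·51 + 22·7
1 = 22·109 − 47·51
1 = −47·269 + 116·109
1 = 116·647 − 279·269
1 = −279·916 + 395·647
1 = 395·2479 − 1069·916
1 = −1069·20748 + 8947·2479
So 2479·(8947) ≡ 1 (mod 20748), giving 2479⁻¹ ≡ 8947.
x ≡ 2479⁻¹·1997 ≡ 8947·1997 ≡ 3131 (mod 20748).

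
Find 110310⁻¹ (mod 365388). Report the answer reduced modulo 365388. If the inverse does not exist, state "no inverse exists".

no inverse exists

Compute gcd(110310, 365388):
365388 = 3×110310 + 34458
110310 = 3×34458 + 6936
34458 = 4×6936 + 6714
6936 = 1×6714 + 222
6714 = 30×222 + 54
222 = 4×54 + 6
54 = 9×6 + 0
The gcd is 6, not 1, hence no inverse exists.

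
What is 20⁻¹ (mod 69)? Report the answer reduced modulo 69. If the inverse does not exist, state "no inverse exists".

Apply the Euclidean algorithm to 69 and 20:
69 = 3*20 + 9
20 = 2*9 + 2
9 = 4*2 + 1
2 = 2*1 + 0
The gcd is 1. Working backward:
1 = 9 − 4·2
1 = −4·20 + 9·9
1 = 9·69 − 31·20
So 20·(-31) ≡ 1 (mod 69), and -31 ≡ 38 (mod 69).

38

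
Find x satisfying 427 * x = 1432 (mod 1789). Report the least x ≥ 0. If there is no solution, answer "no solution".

879

First find gcd(427, 1789):
1789 = 4×427 + 81
427 = 5×81 + 22
81 = 3×22 + 15
22 = 1×15 + 7
15 = 2×7 + 1
7 = 7×1 + 0
gcd = 1, so a unique solution mod 1789 exists.
Back-substitute for the Bézout coefficients:
1 = 15 − 2·7
1 = −2·22 + 3·15
1 = 3·81 − 11·22
1 = −11·427 + 58·81
1 = 58·1789 − 243·427
So 427·(-243) ≡ 1 (mod 1789), giving 427⁻¹ ≡ 1546.
x ≡ 427⁻¹·1432 ≡ 1546·1432 ≡ 879 (mod 1789).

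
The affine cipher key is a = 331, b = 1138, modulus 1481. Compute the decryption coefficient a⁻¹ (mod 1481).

349

Extended Euclidean algorithm:
1481 = 4×331 + 157
331 = 2×157 + 17
157 = 9×17 + 4
17 = 4×4 + 1
4 = 4×1 + 0
The gcd is 1. Working backward:
1 = 17 − 4·4
1 = −4·157 + 37·17
1 = 37·331 − 78·157
1 = −78·1481 + 349·331
So 331·349 ≡ 1 (mod 1481).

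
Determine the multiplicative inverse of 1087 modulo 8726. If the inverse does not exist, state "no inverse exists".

gcd(8726, 1087) by repeated division:
8726 = 8*1087 + 30
1087 = 36*30 + 7
30 = 4*7 + 2
7 = 3*2 + 1
2 = 2*1 + 0
The gcd is 1. Working backward:
1 = 7 − 3·2
1 = −3·30 + 13·7
1 = 13·1087 − 471·30
1 = −471·8726 + 3781·1087
So 1087·3781 ≡ 1 (mod 8726).

3781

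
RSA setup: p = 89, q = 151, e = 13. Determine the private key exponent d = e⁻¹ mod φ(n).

5077

φ(n) = (p−1)(q−1) = 88·150 = 13200.
Need d with 13·d ≡ 1 (mod 13200). Apply the extended Euclidean algorithm:
13200 = 1015·13 + 5
13 = 2·5 + 3
5 = 1·3 + 2
3 = 1·2 + 1
2 = 2·1 + 0
Back-substitute:
1 = 3 − 2
1 = −5 + 2·3
1 = 2·13 − 5·5
1 = −5·13200 + 5077·13
So 13·5077 ≡ 1 (mod 13200), hence d = 5077.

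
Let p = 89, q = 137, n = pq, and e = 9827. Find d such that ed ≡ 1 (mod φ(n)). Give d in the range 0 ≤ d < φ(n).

φ(n) = (p−1)(q−1) = 88·136 = 11968.
Need d with 9827·d ≡ 1 (mod 11968). Apply the extended Euclidean algorithm:
11968 = 1*9827 + 2141
9827 = 4*2141 + 1263
2141 = 1*1263 + 878
1263 = 1*878 + 385
878 = 2*385 + 108
385 = 3*108 + 61
108 = 1*61 + 47
61 = 1*47 + 14
47 = 3*14 + 5
14 = 2*5 + 4
5 = 1*4 + 1
4 = 4*1 + 0
Back-substitute:
1 = 5 − 4
1 = −14 + 3·5
1 = 3·47 − 10·14
1 = −10·61 + 13·47
1 = 13·108 − 23·61
1 = −23·385 + 82·108
1 = 82·878 − 187·385
1 = −187·1263 + 269·878
1 = 269·2141 − 456·1263
1 = −456·9827 + 2093·2141
1 = 2093·11968 − 2549·9827
So 9827·(-2549) ≡ 1 (mod 11968), hence d ≡ -2549 ≡ 9419 (mod 11968).

9419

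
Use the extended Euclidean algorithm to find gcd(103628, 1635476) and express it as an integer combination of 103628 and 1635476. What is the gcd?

Euclidean algorithm:
1635476 = 15×103628 + 81056
103628 = 1×81056 + 22572
81056 = 3×22572 + 13340
22572 = 1×13340 + 9232
13340 = 1×9232 + 4108
9232 = 2×4108 + 1016
4108 = 4×1016 + 44
1016 = 23×44 + 4
44 = 11×4 + 0
gcd(103628, 1635476) = 4.
Express as a combination:
4 = 1016 − 23·44
4 = −23·4108 + 93·1016
4 = 93·9232 − 209·4108
4 = −209·13340 + 302·9232
4 = 302·22572 − 511·13340
4 = −511·81056 + 1835·22572
4 = 1835·103628 − 2346·81056
4 = −2346·1635476 + 37025·103628
So 4 = (-2346)·1635476 + (37025)·103628.

4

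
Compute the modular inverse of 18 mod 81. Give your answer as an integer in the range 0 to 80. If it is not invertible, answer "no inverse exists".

no inverse exists

Compute gcd(18, 81):
81 = 4·18 + 9
18 = 2·9 + 0
gcd(18, 81) = 9 ≠ 1, so 18 has no multiplicative inverse modulo 81.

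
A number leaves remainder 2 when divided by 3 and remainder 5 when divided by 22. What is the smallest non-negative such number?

Write x = 2 + 3·k. Then 3·k ≡ 5 − 2 ≡ 3 (mod 22).
Need 3⁻¹ mod 22. Extended Euclid on (22, 3):
22 = 7*3 + 1
3 = 3*1 + 0
Back-substitute:
1 = 22 − 7·3
3⁻¹ ≡ 15 (mod 22), so k ≡ 15·3 ≡ 1 (mod 22).
x = 2 + 3·1 = 5.

5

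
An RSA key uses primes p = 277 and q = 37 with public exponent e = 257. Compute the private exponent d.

2513

φ(n) = (p−1)(q−1) = 276·36 = 9936.
Need d with 257·d ≡ 1 (mod 9936). Apply the extended Euclidean algorithm:
9936 = 38*257 + 170
257 = 1*170 + 87
170 = 1*87 + 83
87 = 1*83 + 4
83 = 20*4 + 3
4 = 1*3 + 1
3 = 3*1 + 0
Back-substitute:
1 = 4 − 3
1 = −83 + 21·4
1 = 21·87 − 22·83
1 = −22·170 + 43·87
1 = 43·257 − 65·170
1 = −65·9936 + 2513·257
So 257·2513 ≡ 1 (mod 9936), hence d = 2513.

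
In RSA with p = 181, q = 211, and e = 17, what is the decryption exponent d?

33353

φ(n) = (p−1)(q−1) = 180·210 = 37800.
Need d with 17·d ≡ 1 (mod 37800). Apply the extended Euclidean algorithm:
37800 = 2223*17 + 9
17 = 1*9 + 8
9 = 1*8 + 1
8 = 8*1 + 0
Back-substitute:
1 = 9 − 8
1 = −17 + 2·9
1 = 2·37800 − 4447·17
So 17·(-4447) ≡ 1 (mod 37800), hence d ≡ -4447 ≡ 33353 (mod 37800).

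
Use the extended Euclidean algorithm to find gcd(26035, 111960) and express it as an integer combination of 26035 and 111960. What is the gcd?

Repeated division:
111960 = 4×26035 + 7820
26035 = 3×7820 + 2575
7820 = 3×2575 + 95
2575 = 27×95 + 10
95 = 9×10 + 5
10 = 2×5 + 0
gcd(26035, 111960) = 5.
Working backward:
5 = 95 − 9·10
5 = −9·2575 + 244·95
5 = 244·7820 − 741·2575
5 = −741·26035 + 2467·7820
5 = 2467·111960 − 10609·26035
So 5 = (2467)·111960 + (-10609)·26035.

5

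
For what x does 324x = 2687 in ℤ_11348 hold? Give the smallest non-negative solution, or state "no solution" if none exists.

gcd(324, 11348):
11348 = 35×324 + 8
324 = 40×8 + 4
8 = 2×4 + 0
gcd = 4, but 4 ∤ 2687, so the congruence has no solution.

no solution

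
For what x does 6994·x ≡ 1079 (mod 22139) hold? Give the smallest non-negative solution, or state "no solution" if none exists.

First find gcd(6994, 22139):
22139 = 3*6994 + 1157
6994 = 6*1157 + 52
1157 = 22*52 + 13
52 = 4*13 + 0
gcd = 13 and 13 | 1079, so solutions exist. Divide through by 13: 538x ≡ 83 (mod 1703).
Now find 538⁻¹ mod 1703:
1703 = 3·538 + 89
538 = 6·89 + 4
89 = 22·4 + 1
4 = 4·1 + 0
Back-substitute:
1 = 89 − 22·4
1 = −22·538 + 133·89
1 = 133·1703 − 421·538
So 538·(-421) ≡ 1 (mod 1703), i.e. 538⁻¹ ≡ 1282.
Then x ≡ 1282·83 ≡ 820 (mod 1703); the smallest non-negative solution is x = 820.

820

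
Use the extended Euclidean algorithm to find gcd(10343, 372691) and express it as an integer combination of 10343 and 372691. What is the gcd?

Euclidean algorithm:
372691 = 36·10343 + 343
10343 = 30·343 + 53
343 = 6·53 + 25
53 = 2·25 + 3
25 = 8·3 + 1
3 = 3·1 + 0
gcd(10343, 372691) = 1.
Express as a combination:
1 = 25 − 8·3
1 = −8·53 + 17·25
1 = 17·343 − 110·53
1 = −110·10343 + 3317·343
1 = 3317·372691 − 119522·10343
So 1 = (3317)·372691 + (-119522)·10343.

1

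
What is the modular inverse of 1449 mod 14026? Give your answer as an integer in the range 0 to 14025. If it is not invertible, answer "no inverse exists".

Run Euclid on (14026, 1449):
14026 = 9×1449 + 985
1449 = 1×985 + 464
985 = 2×464 + 57
464 = 8×57 + 8
57 = 7×8 + 1
8 = 8×1 + 0
Since gcd(1449, 14026) = 1, back-substitute to write 1 as a combination:
1 = 57 − 7·8
1 = −7·464 + 57·57
1 = 57·985 − 121·464
1 = −121·1449 + 178·985
1 = 178·14026 − 1723·1449
Hence 1449⁻¹ ≡ -1723 ≡ 12303 (mod 14026).

12303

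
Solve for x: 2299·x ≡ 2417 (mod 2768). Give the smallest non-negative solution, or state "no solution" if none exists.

467

First find gcd(2299, 2768):
2768 = 1·2299 + 469
2299 = 4·469 + 423
469 = 1·423 + 46
423 = 9·46 + 9
46 = 5·9 + 1
9 = 9·1 + 0
gcd = 1, so a unique solution mod 2768 exists.
Back-substitute for the Bézout coefficients:
1 = 46 − 5·9
1 = −5·423 + 46·46
1 = 46·469 − 51·423
1 = −51·2299 + 250·469
1 = 250·2768 − 301·2299
So 2299·(-301) ≡ 1 (mod 2768), giving 2299⁻¹ ≡ 2467.
x ≡ 2299⁻¹·2417 ≡ 2467·2417 ≡ 467 (mod 2768).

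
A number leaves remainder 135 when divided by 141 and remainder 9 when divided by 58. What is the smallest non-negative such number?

Write x = 135 + 141·k. Then 141·k ≡ 9 − 135 ≡ 48 (mod 58).
Need 141⁻¹ mod 58. Extended Euclid on (58, 25):
58 = 2*25 + 8
25 = 3*8 + 1
8 = 8*1 + 0
Back-substitute:
1 = 25 − 3·8
1 = −3·58 + 7·25
141⁻¹ ≡ 7 (mod 58), so k ≡ 7·48 ≡ 46 (mod 58).
x = 135 + 141·46 = 6621.

6621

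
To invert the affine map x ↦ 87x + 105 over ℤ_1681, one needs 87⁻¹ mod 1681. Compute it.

1140

gcd(1681, 87) by repeated division:
1681 = 19*87 + 28
87 = 3*28 + 3
28 = 9*3 + 1
3 = 3*1 + 0
Since gcd(87, 1681) = 1, back-substitute to write 1 as a combination:
1 = 28 − 9·3
1 = −9·87 + 28·28
1 = 28·1681 − 541·87
So 87·(-541) ≡ 1 (mod 1681), and -541 ≡ 1140 (mod 1681).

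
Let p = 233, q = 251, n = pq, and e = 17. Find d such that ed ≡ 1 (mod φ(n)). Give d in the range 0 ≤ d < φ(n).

φ(n) = (p−1)(q−1) = 232·250 = 58000.
Need d with 17·d ≡ 1 (mod 58000). Apply the extended Euclidean algorithm:
58000 = 3411×17 + 13
17 = 1×13 + 4
13 = 3×4 + 1
4 = 4×1 + 0
Back-substitute:
1 = 13 − 3·4
1 = −3·17 + 4·13
1 = 4·58000 − 13647·17
So 17·(-13647) ≡ 1 (mod 58000), hence d ≡ -13647 ≡ 44353 (mod 58000).

44353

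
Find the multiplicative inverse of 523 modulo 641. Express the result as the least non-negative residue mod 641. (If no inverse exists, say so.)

Run Euclid on (641, 523):
641 = 1·523 + 118
523 = 4·118 + 51
118 = 2·51 + 16
51 = 3·16 + 3
16 = 5·3 + 1
3 = 3·1 + 0
The gcd is 1. Working backward:
1 = 16 − 5·3
1 = −5·51 + 16·16
1 = 16·118 − 37·51
1 = −37·523 + 164·118
1 = 164·641 − 201·523
So 523·(-201) ≡ 1 (mod 641), and -201 ≡ 440 (mod 641).

440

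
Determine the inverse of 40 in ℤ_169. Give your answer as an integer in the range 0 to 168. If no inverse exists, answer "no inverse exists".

Apply the Euclidean algorithm to 169 and 40:
169 = 4*40 + 9
40 = 4*9 + 4
9 = 2*4 + 1
4 = 4*1 + 0
Since gcd(40, 169) = 1, back-substitute to write 1 as a combination:
1 = 9 − 2·4
1 = −2·40 + 9·9
1 = 9·169 − 38·40
Thus 40·(-38) ≡ 1 (mod 169); reducing, -38 mod 169 = 131.

131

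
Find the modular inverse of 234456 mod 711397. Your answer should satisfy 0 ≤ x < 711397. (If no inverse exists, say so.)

139196

Extended Euclidean algorithm:
711397 = 3·234456 + 8029
234456 = 29·8029 + 1615
8029 = 4·1615 + 1569
1615 = 1·1569 + 46
1569 = 34·46 + 5
46 = 9·5 + 1
5 = 5·1 + 0
gcd = 1, so the inverse exists. Back-substitute:
1 = 46 − 9·5
1 = −9·1569 + 307·46
1 = 307·1615 − 316·1569
1 = −316·8029 + 1571·1615
1 = 1571·234456 − 45875·8029
1 = −45875·711397 + 139196·234456
So 234456·139196 ≡ 1 (mod 711397).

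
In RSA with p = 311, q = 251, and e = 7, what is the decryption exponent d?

φ(n) = (p−1)(q−1) = 310·250 = 77500.
Need d with 7·d ≡ 1 (mod 77500). Apply the extended Euclidean algorithm:
77500 = 11071*7 + 3
7 = 2*3 + 1
3 = 3*1 + 0
Back-substitute:
1 = 7 − 2·3
1 = −2·77500 + 22143·7
So 7·22143 ≡ 1 (mod 77500), hence d = 22143.

22143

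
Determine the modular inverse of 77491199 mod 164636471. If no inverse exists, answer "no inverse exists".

Extended Euclidean algorithm:
164636471 = 2×77491199 + 9654073
77491199 = 8×9654073 + 258615
9654073 = 37×258615 + 85318
258615 = 3×85318 + 2661
85318 = 32×2661 + 166
2661 = 16×166 + 5
166 = 33×5 + 1
5 = 5×1 + 0
The gcd is 1. Working backward:
1 = 166 − 33·5
1 = −33·2661 + 529·166
1 = 529·85318 − 16961·2661
1 = −16961·258615 + 51412·85318
1 = 51412·9654073 − 1919205·258615
1 = −1919205·77491199 + 15405052·9654073
1 = 15405052·164636471 − 32729309·77491199
So 77491199·(-32729309) ≡ 1 (mod 164636471), and -32729309 ≡ 131907162 (mod 164636471).

131907162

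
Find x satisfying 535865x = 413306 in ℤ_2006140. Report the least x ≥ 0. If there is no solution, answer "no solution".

no solution

gcd(535865, 2006140):
2006140 = 3·535865 + 398545
535865 = 1·398545 + 137320
398545 = 2·137320 + 123905
137320 = 1·123905 + 13415
123905 = 9·13415 + 3170
13415 = 4·3170 + 735
3170 = 4·735 + 230
735 = 3·230 + 45
230 = 5·45 + 5
45 = 9·5 + 0
gcd = 5, but 5 ∤ 413306, so the congruence has no solution.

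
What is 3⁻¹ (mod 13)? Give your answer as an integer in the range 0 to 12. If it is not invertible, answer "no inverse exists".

gcd(13, 3) by repeated division:
13 = 4*3 + 1
3 = 3*1 + 0
The gcd is 1. Working backward:
1 = 13 − 4·3
Thus 3·(-4) ≡ 1 (mod 13); reducing, -4 mod 13 = 9.

9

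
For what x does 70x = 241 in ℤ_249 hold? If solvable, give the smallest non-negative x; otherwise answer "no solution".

7

First find gcd(70, 249):
249 = 3×70 + 39
70 = 1×39 + 31
39 = 1×31 + 8
31 = 3×8 + 7
8 = 1×7 + 1
7 = 7×1 + 0
gcd = 1, so a unique solution mod 249 exists.
Back-substitute for the Bézout coefficients:
1 = 8 − 7
1 = −31 + 4·8
1 = 4·39 − 5·31
1 = −5·70 + 9·39
1 = 9·249 − 32·70
So 70·(-32) ≡ 1 (mod 249), giving 70⁻¹ ≡ 217.
x ≡ 70⁻¹·241 ≡ 217·241 ≡ 7 (mod 249).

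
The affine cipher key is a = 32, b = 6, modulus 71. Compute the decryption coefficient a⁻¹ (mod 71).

20

Extended Euclidean algorithm:
71 = 2×32 + 7
32 = 4×7 + 4
7 = 1×4 + 3
4 = 1×3 + 1
3 = 3×1 + 0
The gcd is 1. Working backward:
1 = 4 − 3
1 = −7 + 2·4
1 = 2·32 − 9·7
1 = −9·71 + 20·32
So 32·20 ≡ 1 (mod 71).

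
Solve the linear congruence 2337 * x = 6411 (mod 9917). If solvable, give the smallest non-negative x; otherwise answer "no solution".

First find gcd(2337, 9917):
9917 = 4*2337 + 569
2337 = 4*569 + 61
569 = 9*61 + 20
61 = 3*20 + 1
20 = 20*1 + 0
gcd = 1, so a unique solution mod 9917 exists.
Back-substitute for the Bézout coefficients:
1 = 61 − 3·20
1 = −3·569 + 28·61
1 = 28·2337 − 115·569
1 = −115·9917 + 488·2337
So 2337·(488) ≡ 1 (mod 9917), giving 2337⁻¹ ≡ 488.
x ≡ 2337⁻¹·6411 ≡ 488·6411 ≡ 4713 (mod 9917).

4713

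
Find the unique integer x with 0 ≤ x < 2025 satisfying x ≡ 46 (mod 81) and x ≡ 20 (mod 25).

Write x = 46 + 81·k. Then 81·k ≡ 20 − 46 ≡ 24 (mod 25).
Need 81⁻¹ mod 25. Extended Euclid on (25, 6):
25 = 4*6 + 1
6 = 6*1 + 0
Back-substitute:
1 = 25 − 4·6
81⁻¹ ≡ 21 (mod 25), so k ≡ 21·24 ≡ 4 (mod 25).
x = 46 + 81·4 = 370.

370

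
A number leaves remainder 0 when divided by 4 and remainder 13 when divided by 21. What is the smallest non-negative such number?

76

Write x = 0 + 4·k. Then 4·k ≡ 13 − 0 ≡ 13 (mod 21).
Need 4⁻¹ mod 21. Extended Euclid on (21, 4):
21 = 5×4 + 1
4 = 4×1 + 0
Back-substitute:
1 = 21 − 5·4
4⁻¹ ≡ 16 (mod 21), so k ≡ 16·13 ≡ 19 (mod 21).
x = 0 + 4·19 = 76.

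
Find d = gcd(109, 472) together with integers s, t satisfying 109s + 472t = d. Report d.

Apply Euclid's algorithm to 472 and 109:
472 = 4*109 + 36
109 = 3*36 + 1
36 = 36*1 + 0
gcd(109, 472) = 1.
Back-substituting:
1 = 109 − 3·36
1 = −3·472 + 13·109
So 1 = (-3)·472 + (13)·109.

1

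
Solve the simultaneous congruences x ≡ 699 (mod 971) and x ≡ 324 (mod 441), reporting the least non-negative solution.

Write x = 699 + 971·k. Then 971·k ≡ 324 − 699 ≡ 66 (mod 441).
Need 971⁻¹ mod 441. Extended Euclid on (441, 89):
441 = 4*89 + 85
89 = 1*85 + 4
85 = 21*4 + 1
4 = 4*1 + 0
Back-substitute:
1 = 85 − 21·4
1 = −21·89 + 22·85
1 = 22·441 − 109·89
971⁻¹ ≡ 332 (mod 441), so k ≡ 332·66 ≡ 303 (mod 441).
x = 699 + 971·303 = 294912.

294912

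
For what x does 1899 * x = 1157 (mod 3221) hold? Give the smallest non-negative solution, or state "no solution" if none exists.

First find gcd(1899, 3221):
3221 = 1*1899 + 1322
1899 = 1*1322 + 577
1322 = 2*577 + 168
577 = 3*168 + 73
168 = 2*73 + 22
73 = 3*22 + 7
22 = 3*7 + 1
7 = 7*1 + 0
gcd = 1, so a unique solution mod 3221 exists.
Back-substitute for the Bézout coefficients:
1 = 22 − 3·7
1 = −3·73 + 10·22
1 = 10·168 − 23·73
1 = −23·577 + 79·168
1 = 79·1322 − 181·577
1 = −181·1899 + 260·1322
1 = 260·3221 − 441·1899
So 1899·(-441) ≡ 1 (mod 3221), giving 1899⁻¹ ≡ 2780.
x ≡ 1899⁻¹·1157 ≡ 2780·1157 ≡ 1902 (mod 3221).

1902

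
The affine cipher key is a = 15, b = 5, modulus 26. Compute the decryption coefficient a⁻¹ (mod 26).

gcd(26, 15) by repeated division:
26 = 1*15 + 11
15 = 1*11 + 4
11 = 2*4 + 3
4 = 1*3 + 1
3 = 3*1 + 0
Since gcd(15, 26) = 1, back-substitute to write 1 as a combination:
1 = 4 − 3
1 = −11 + 3·4
1 = 3·15 − 4·11
1 = −4·26 + 7·15
So 15·7 ≡ 1 (mod 26).

7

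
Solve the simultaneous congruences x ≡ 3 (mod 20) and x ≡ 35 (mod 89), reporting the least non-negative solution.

Write x = 3 + 20·k. Then 20·k ≡ 35 − 3 ≡ 32 (mod 89).
Need 20⁻¹ mod 89. Extended Euclid on (89, 20):
89 = 4×20 + 9
20 = 2×9 + 2
9 = 4×2 + 1
2 = 2×1 + 0
Back-substitute:
1 = 9 − 4·2
1 = −4·20 + 9·9
1 = 9·89 − 40·20
20⁻¹ ≡ 49 (mod 89), so k ≡ 49·32 ≡ 55 (mod 89).
x = 3 + 20·55 = 1103.

1103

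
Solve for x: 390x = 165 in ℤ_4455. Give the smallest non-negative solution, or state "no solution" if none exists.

First find gcd(390, 4455):
4455 = 11*390 + 165
390 = 2*165 + 60
165 = 2*60 + 45
60 = 1*45 + 15
45 = 3*15 + 0
gcd = 15 and 15 | 165, so solutions exist. Divide through by 15: 26x ≡ 11 (mod 297).
Now find 26⁻¹ mod 297:
297 = 11*26 + 11
26 = 2*11 + 4
11 = 2*4 + 3
4 = 1*3 + 1
3 = 3*1 + 0
Back-substitute:
1 = 4 − 3
1 = −11 + 3·4
1 = 3·26 − 7·11
1 = −7·297 + 80·26
So 26⁻¹ ≡ 80 (mod 297).
Then x ≡ 80·11 ≡ 286 (mod 297); the smallest non-negative solution is x = 286.

286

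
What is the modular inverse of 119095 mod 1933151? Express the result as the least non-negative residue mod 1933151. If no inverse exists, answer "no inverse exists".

gcd(1933151, 119095) by repeated division:
1933151 = 16*119095 + 27631
119095 = 4*27631 + 8571
27631 = 3*8571 + 1918
8571 = 4*1918 + 899
1918 = 2*899 + 120
899 = 7*120 + 59
120 = 2*59 + 2
59 = 29*2 + 1
2 = 2*1 + 0
Since gcd(119095, 1933151) = 1, back-substitute to write 1 as a combination:
1 = 59 − 29·2
1 = −29·120 + 59·59
1 = 59·899 − 442·120
1 = −442·1918 + 943·899
1 = 943·8571 − 4214·1918
1 = −4214·27631 + 13585·8571
1 = 13585·119095 − 58554·27631
1 = −58554·1933151 + 950449·119095
So 119095·950449 ≡ 1 (mod 1933151).

950449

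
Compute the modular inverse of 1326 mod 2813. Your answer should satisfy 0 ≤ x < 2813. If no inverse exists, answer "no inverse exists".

1555

Apply the Euclidean algorithm to 2813 and 1326:
2813 = 2·1326 + 161
1326 = 8·161 + 38
161 = 4·38 + 9
38 = 4·9 + 2
9 = 4·2 + 1
2 = 2·1 + 0
Since gcd(1326, 2813) = 1, back-substitute to write 1 as a combination:
1 = 9 − 4·2
1 = −4·38 + 17·9
1 = 17·161 − 72·38
1 = −72·1326 + 593·161
1 = 593·2813 − 1258·1326
So 1326·(-1258) ≡ 1 (mod 2813), and -1258 ≡ 1555 (mod 2813).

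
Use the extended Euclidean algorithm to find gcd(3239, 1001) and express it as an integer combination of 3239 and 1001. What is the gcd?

Apply Euclid's algorithm to 3239 and 1001:
3239 = 3*1001 + 236
1001 = 4*236 + 57
236 = 4*57 + 8
57 = 7*8 + 1
8 = 8*1 + 0
gcd(3239, 1001) = 1.
Working backward:
1 = 57 − 7·8
1 = −7·236 + 29·57
1 = 29·1001 − 123·236
1 = −123·3239 + 398·1001
So 1 = (-123)·3239 + (398)·1001.

1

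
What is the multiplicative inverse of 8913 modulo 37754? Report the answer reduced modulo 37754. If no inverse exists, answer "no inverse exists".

8747

Run Euclid on (37754, 8913):
37754 = 4·8913 + 2102
8913 = 4·2102 + 505
2102 = 4·505 + 82
505 = 6·82 + 13
82 = 6·13 + 4
13 = 3·4 + 1
4 = 4·1 + 0
Since gcd(8913, 37754) = 1, back-substitute to write 1 as a combination:
1 = 13 − 3·4
1 = −3·82 + 19·13
1 = 19·505 − 117·82
1 = −117·2102 + 487·505
1 = 487·8913 − 2065·2102
1 = −2065·37754 + 8747·8913
So 8913·8747 ≡ 1 (mod 37754).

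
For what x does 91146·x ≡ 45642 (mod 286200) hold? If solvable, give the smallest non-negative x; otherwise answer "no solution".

First find gcd(91146, 286200):
286200 = 3*91146 + 12762
91146 = 7*12762 + 1812
12762 = 7*1812 + 78
1812 = 23*78 + 18
78 = 4*18 + 6
18 = 3*6 + 0
gcd = 6 and 6 | 45642, so solutions exist. Divide through by 6: 15191x ≡ 7607 (mod 47700).
Now find 15191⁻¹ mod 47700:
47700 = 3×15191 + 2127
15191 = 7×2127 + 302
2127 = 7×302 + 13
302 = 23×13 + 3
13 = 4×3 + 1
3 = 3×1 + 0
Back-substitute:
1 = 13 − 4·3
1 = −4·302 + 93·13
1 = 93·2127 − 655·302
1 = −655·15191 + 4678·2127
1 = 4678·47700 − 14689·15191
So 15191·(-14689) ≡ 1 (mod 47700), i.e. 15191⁻¹ ≡ 33011.
Then x ≡ 33011·7607 ≡ 21877 (mod 47700); the smallest non-negative solution is x = 21877.

21877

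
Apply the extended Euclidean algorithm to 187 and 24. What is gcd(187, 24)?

1

Repeated division:
187 = 7×24 + 19
24 = 1×19 + 5
19 = 3×5 + 4
5 = 1×4 + 1
4 = 4×1 + 0
gcd(187, 24) = 1.
Express as a combination:
1 = 5 − 4
1 = −19 + 4·5
1 = 4·24 − 5·19
1 = −5·187 + 39·24
So 1 = (-5)·187 + (39)·24.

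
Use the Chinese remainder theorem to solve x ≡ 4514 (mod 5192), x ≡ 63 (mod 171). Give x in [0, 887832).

Write x = 4514 + 5192·k. Then 5192·k ≡ 63 − 4514 ≡ 166 (mod 171).
Need 5192⁻¹ mod 171. Extended Euclid on (171, 62):
171 = 2*62 + 47
62 = 1*47 + 15
47 = 3*15 + 2
15 = 7*2 + 1
2 = 2*1 + 0
Back-substitute:
1 = 15 − 7·2
1 = −7·47 + 22·15
1 = 22·62 − 29·47
1 = −29·171 + 80·62
5192⁻¹ ≡ 80 (mod 171), so k ≡ 80·166 ≡ 113 (mod 171).
x = 4514 + 5192·113 = 591210.

591210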